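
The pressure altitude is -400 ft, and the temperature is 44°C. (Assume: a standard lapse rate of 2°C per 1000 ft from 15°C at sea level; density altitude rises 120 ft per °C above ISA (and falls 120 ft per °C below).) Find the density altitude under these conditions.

2984 ft

ISA temperature at -400 ft = 15 − 2 × (-400/1000) = 15.8°C.
ISA deviation = 44 − 15.8 = +28.2°C.
Density altitude = -400 + 120 × (28.2) = -400 + (+3384) = 2984 ft.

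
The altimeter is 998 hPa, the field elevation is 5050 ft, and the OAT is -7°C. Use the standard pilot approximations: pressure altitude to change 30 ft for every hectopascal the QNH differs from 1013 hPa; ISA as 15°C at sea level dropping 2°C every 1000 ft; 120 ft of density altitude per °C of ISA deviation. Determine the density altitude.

Pressure altitude = 5050 + (1013 − 998) × 30 = 5050 + (+450) = 5500 ft.
ISA temperature at 5500 ft = 15 − 2 × (5500/1000) = 4°C.
ISA deviation = -7 − 4 = -11°C.
Density altitude = 5500 + 120 × (-11) = 4180 ft.

4180 ft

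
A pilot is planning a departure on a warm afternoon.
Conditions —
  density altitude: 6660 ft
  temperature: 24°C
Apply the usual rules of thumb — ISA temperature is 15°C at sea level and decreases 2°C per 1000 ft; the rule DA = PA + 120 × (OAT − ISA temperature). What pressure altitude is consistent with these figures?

4500 ft

DA = PA + 120 × (OAT − (15 − 2·PA/1000)) = PA + 120·OAT − 1800 + 0.24·PA = 1.24·PA + 120·OAT − 1800.
So 1.24·PA = 6660 − 120 × 24 + 1800 = 5580.
PA = 5580 / 1.24 = 4500 ft.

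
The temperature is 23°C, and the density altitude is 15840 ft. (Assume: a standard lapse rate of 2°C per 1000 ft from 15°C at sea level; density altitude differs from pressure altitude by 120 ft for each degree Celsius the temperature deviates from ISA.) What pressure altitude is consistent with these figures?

DA = PA + 120 × (OAT − (15 − 2·PA/1000)) = PA + 120·OAT − 1800 + 0.24·PA = 1.24·PA + 120·OAT − 1800.
So 1.24·PA = 15840 − 120 × 23 + 1800 = 14880.
PA = 14880 / 1.24 = 12000 ft.

12000 ft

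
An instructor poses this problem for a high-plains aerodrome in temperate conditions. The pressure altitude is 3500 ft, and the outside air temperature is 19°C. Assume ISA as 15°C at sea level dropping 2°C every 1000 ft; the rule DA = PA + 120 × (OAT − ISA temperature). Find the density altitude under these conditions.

ISA temperature at 3500 ft = 15 − 2 × (3500/1000) = 8°C.
ISA deviation = 19 − 8 = +11°C.
Density altitude = 3500 + 120 × (11) = 3500 + (+1320) = 4820 ft.

4820 ft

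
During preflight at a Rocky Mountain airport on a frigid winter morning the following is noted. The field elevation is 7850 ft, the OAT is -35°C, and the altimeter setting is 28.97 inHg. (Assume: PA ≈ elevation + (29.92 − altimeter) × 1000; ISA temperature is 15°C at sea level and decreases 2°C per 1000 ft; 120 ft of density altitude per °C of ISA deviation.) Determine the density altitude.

4912 ft

Pressure altitude = 7850 + (29.92 − 28.97) × 1000 = 7850 + (+950) = 8800 ft.
ISA temperature at 8800 ft = 15 − 2 × (8800/1000) = -2.6°C.
ISA deviation = -35 − (-2.6) = -32.4°C.
Density altitude = 8800 + 120 × (-32.4) = 4912 ft.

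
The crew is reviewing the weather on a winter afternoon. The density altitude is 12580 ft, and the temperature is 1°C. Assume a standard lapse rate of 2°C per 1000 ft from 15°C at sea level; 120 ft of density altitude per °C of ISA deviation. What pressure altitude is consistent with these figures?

11500 ft

DA = PA + 120 × (OAT − (15 − 2·PA/1000)) = PA + 120·OAT − 1800 + 0.24·PA = 1.24·PA + 120·OAT − 1800.
So 1.24·PA = 12580 − 120 × 1 + 1800 = 14260.
PA = 14260 / 1.24 = 11500 ft.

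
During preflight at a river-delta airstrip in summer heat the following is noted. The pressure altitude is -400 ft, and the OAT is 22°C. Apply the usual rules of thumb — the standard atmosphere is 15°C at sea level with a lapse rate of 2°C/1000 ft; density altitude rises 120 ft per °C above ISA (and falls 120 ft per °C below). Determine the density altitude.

ISA temperature at -400 ft = 15 − 2 × (-400/1000) = 15.8°C.
ISA deviation = 22 − 15.8 = +6.2°C.
Density altitude = -400 + 120 × (6.2) = -400 + (+744) = 344 ft.

344 ft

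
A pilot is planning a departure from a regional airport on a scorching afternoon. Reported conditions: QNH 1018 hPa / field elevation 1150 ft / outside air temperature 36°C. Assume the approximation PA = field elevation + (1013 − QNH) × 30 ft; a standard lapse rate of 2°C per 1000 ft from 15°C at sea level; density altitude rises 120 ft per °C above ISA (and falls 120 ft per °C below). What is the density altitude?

Pressure altitude = 1150 + (1013 − 1018) × 30 = 1150 + (-150) = 1000 ft.
ISA temperature at 1000 ft = 15 − 2 × (1000/1000) = 13°C.
ISA deviation = 36 − 13 = +23°C.
Density altitude = 1000 + 120 × (23) = 3760 ft.

3760 ft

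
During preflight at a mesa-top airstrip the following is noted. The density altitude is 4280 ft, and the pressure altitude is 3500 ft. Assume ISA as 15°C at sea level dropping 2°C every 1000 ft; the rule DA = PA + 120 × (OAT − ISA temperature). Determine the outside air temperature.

14.5°C

Density altitude − pressure altitude = 4280 − 3500 = +780 ft.
At 120 ft/°C that is an ISA deviation of 780/120 = +6.5°C.
ISA temperature at 3500 ft = 15 − 2 × (3500/1000) = 8°C.
OAT = ISA + deviation = 8 + (+6.5) = 14.5°C.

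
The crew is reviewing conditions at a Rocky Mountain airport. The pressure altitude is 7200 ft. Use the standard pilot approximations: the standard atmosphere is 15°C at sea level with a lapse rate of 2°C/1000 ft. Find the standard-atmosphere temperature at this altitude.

ISA temperature = 15 − 2 × (7200/1000) = 15 − 14.4 = 0.6°C.

0.6°C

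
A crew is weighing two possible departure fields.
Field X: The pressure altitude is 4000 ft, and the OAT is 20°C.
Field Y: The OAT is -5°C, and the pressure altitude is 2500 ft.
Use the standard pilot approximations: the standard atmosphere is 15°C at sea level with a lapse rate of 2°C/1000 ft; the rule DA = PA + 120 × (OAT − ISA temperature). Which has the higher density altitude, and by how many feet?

Field X by 4860 ft

Field X: ISA temp = 7°C, deviation +13°C, DA = 4000 + 120 × 13 = 5560 ft.
Field Y: ISA temp = 10°C, deviation -15°C, DA = 2500 + 120 × (-15) = 700 ft.
Field X is higher by 5560 − 700 = 4860 ft.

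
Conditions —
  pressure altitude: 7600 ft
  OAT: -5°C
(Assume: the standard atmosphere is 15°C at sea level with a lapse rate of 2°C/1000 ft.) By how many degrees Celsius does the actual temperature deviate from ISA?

ISA-4.8°C

ISA temperature at 7600 ft = 15 − 2 × (7600/1000) = -0.2°C.
Deviation = OAT − ISA = -5 − (-0.2) = -4.8°C.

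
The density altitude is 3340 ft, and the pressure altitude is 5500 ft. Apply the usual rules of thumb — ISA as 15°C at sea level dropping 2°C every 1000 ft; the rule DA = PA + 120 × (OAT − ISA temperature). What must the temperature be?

-14°C

Density altitude − pressure altitude = 3340 − 5500 = -2160 ft.
At 120 ft/°C that is an ISA deviation of -2160/120 = -18°C.
ISA temperature at 5500 ft = 15 − 2 × (5500/1000) = 4°C.
OAT = ISA + deviation = 4 + (-18) = -14°C.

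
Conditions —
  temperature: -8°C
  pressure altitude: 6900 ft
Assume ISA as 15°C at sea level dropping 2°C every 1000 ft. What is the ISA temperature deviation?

ISA-9.2°C

ISA temperature at 6900 ft = 15 − 2 × (6900/1000) = 1.2°C.
Deviation = OAT − ISA = -8 − 1.2 = -9.2°C.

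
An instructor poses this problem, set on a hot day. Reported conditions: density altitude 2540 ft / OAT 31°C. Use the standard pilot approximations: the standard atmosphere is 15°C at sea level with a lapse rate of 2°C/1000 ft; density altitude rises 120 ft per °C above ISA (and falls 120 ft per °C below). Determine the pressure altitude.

DA = PA + 120 × (OAT − (15 − 2·PA/1000)) = PA + 120·OAT − 1800 + 0.24·PA = 1.24·PA + 120·OAT − 1800.
So 1.24·PA = 2540 − 120 × 31 + 1800 = 620.
PA = 620 / 1.24 = 500 ft.

500 ft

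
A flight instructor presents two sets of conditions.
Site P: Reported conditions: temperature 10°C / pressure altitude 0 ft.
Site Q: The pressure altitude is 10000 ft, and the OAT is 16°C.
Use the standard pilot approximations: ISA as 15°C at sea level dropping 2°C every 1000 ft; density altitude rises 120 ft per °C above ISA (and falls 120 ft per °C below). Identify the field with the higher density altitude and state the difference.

Site P: ISA temp = 15°C, deviation -5°C, DA = 0 + 120 × (-5) = -600 ft.
Site Q: ISA temp = -5°C, deviation +21°C, DA = 10000 + 120 × 21 = 12520 ft.
Site Q is higher by 12520 − (-600) = 13120 ft.

Site Q by 13120 ft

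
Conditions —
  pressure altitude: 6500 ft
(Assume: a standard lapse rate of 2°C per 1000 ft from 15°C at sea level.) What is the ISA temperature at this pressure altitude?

2°C

ISA temperature = 15 − 2 × (6500/1000) = 15 − 13 = 2°C.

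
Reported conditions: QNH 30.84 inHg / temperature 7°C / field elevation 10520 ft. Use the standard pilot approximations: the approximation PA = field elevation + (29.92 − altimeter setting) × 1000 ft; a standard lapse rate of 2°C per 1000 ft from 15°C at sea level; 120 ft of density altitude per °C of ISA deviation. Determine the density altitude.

10944 ft

Pressure altitude = 10520 + (29.92 − 30.84) × 1000 = 10520 + (-920) = 9600 ft.
ISA temperature at 9600 ft = 15 − 2 × (9600/1000) = -4.2°C.
ISA deviation = 7 − (-4.2) = +11.2°C.
Density altitude = 9600 + 120 × (11.2) = 10944 ft.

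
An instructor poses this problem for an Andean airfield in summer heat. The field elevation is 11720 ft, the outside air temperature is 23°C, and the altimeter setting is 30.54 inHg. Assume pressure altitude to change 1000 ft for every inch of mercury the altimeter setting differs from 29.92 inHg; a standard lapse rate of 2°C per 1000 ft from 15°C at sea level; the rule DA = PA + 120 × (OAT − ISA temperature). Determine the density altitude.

Pressure altitude = 11720 + (29.92 − 30.54) × 1000 = 11720 + (-620) = 11100 ft.
ISA temperature at 11100 ft = 15 − 2 × (11100/1000) = -7.2°C.
ISA deviation = 23 − (-7.2) = +30.2°C.
Density altitude = 11100 + 120 × (30.2) = 14724 ft.

14724 ft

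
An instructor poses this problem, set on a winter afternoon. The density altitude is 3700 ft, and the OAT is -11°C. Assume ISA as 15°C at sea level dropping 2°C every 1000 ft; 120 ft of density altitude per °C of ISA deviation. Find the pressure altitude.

DA = PA + 120 × (OAT − (15 − 2·PA/1000)) = PA + 120·OAT − 1800 + 0.24·PA = 1.24·PA + 120·OAT − 1800.
So 1.24·PA = 3700 − 120 × (-11) + 1800 = 6820.
PA = 6820 / 1.24 = 5500 ft.

5500 ft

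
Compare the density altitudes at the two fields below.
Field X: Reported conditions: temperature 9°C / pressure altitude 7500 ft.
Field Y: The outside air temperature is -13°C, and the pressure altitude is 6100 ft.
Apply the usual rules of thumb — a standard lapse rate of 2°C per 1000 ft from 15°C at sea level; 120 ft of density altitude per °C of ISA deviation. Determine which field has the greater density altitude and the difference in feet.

Field X: ISA temp = 0°C, deviation +9°C, DA = 7500 + 120 × 9 = 8580 ft.
Field Y: ISA temp = 2.8°C, deviation -15.8°C, DA = 6100 + 120 × (-15.8) = 4204 ft.
Field X is higher by 8580 − 4204 = 4376 ft.

Field X by 4376 ft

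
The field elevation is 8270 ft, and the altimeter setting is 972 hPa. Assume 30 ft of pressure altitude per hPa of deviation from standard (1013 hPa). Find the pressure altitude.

9500 ft

Pressure correction = (1013 − 972) × 30 = +1230 ft.
Pressure altitude = 8270 + (+1230) = 9500 ft.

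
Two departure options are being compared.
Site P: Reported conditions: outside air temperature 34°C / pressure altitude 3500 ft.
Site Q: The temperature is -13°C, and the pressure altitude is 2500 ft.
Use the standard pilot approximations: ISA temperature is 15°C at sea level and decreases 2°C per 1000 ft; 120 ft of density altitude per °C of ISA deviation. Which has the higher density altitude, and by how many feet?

Site P by 6880 ft

Site P: ISA temp = 8°C, deviation +26°C, DA = 3500 + 120 × 26 = 6620 ft.
Site Q: ISA temp = 10°C, deviation -23°C, DA = 2500 + 120 × (-23) = -260 ft.
Site P is higher by 6620 − (-260) = 6880 ft.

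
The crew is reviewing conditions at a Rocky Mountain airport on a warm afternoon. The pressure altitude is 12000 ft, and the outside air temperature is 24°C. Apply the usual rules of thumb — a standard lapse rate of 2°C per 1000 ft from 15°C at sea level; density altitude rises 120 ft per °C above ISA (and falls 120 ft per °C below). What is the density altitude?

ISA temperature at 12000 ft = 15 − 2 × (12000/1000) = -9°C.
ISA deviation = 24 − (-9) = +33°C.
Density altitude = 12000 + 120 × (33) = 12000 + (+3960) = 15960 ft.

15960 ft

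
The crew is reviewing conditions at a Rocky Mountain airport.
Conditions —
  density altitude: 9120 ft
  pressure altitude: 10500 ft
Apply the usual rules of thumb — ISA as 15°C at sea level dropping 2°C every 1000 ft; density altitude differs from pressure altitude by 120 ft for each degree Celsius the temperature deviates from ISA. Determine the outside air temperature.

Density altitude − pressure altitude = 9120 − 10500 = -1380 ft.
At 120 ft/°C that is an ISA deviation of -1380/120 = -11.5°C.
ISA temperature at 10500 ft = 15 − 2 × (10500/1000) = -6°C.
OAT = ISA + deviation = -6 + (-11.5) = -17.5°C.

-17.5°C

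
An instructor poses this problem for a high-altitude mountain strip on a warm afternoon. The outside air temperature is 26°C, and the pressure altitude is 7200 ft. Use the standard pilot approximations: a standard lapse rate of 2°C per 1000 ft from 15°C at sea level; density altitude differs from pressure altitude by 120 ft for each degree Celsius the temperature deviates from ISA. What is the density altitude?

ISA temperature at 7200 ft = 15 − 2 × (7200/1000) = 0.6°C.
ISA deviation = 26 − 0.6 = +25.4°C.
Density altitude = 7200 + 120 × (25.4) = 7200 + (+3048) = 10248 ft.

10248 ft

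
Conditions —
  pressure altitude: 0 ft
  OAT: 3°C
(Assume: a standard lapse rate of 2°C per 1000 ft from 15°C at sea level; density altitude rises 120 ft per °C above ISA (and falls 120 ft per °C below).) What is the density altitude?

ISA temperature at 0 ft = 15 − 2 × (0/1000) = 15°C.
ISA deviation = 3 − 15 = -12°C.
Density altitude = 0 + 120 × (-12) = 0 + (-1440) = -1440 ft.

-1440 ft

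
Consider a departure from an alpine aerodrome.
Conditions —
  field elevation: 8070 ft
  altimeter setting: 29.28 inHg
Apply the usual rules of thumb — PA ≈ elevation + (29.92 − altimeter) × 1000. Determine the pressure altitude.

8710 ft

Pressure correction = (29.92 − 29.28) × 1000 = +640 ft.
Pressure altitude = 8070 + (+640) = 8710 ft.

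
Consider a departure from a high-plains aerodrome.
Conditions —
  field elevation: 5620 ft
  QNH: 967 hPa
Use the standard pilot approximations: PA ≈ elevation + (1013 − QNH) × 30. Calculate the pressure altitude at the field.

Pressure correction = (1013 − 967) × 30 = +1380 ft.
Pressure altitude = 5620 + (+1380) = 7000 ft.

7000 ft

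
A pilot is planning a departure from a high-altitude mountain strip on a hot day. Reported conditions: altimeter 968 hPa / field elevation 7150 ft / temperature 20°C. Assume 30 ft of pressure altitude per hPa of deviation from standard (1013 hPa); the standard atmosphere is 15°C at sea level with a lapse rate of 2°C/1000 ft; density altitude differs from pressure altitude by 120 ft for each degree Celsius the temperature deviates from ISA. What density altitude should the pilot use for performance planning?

11140 ft

Pressure altitude = 7150 + (1013 − 968) × 30 = 7150 + (+1350) = 8500 ft.
ISA temperature at 8500 ft = 15 − 2 × (8500/1000) = -2°C.
ISA deviation = 20 − (-2) = +22°C.
Density altitude = 8500 + 120 × (22) = 11140 ft.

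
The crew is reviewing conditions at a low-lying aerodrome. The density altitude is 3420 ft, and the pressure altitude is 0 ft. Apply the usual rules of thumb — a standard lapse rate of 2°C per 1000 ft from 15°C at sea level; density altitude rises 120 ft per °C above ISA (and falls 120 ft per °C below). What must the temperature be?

43.5°C

Density altitude − pressure altitude = 3420 − 0 = +3420 ft.
At 120 ft/°C that is an ISA deviation of 3420/120 = +28.5°C.
ISA temperature at 0 ft = 15 − 2 × (0/1000) = 15°C.
OAT = ISA + deviation = 15 + (+28.5) = 43.5°C.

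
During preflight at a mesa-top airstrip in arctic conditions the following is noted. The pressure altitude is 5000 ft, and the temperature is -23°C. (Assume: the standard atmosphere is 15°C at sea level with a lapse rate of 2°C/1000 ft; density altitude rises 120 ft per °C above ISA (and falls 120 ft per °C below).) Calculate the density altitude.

ISA temperature at 5000 ft = 15 − 2 × (5000/1000) = 5°C.
ISA deviation = -23 − 5 = -28°C.
Density altitude = 5000 + 120 × (-28) = 5000 + (-3360) = 1640 ft.

1640 ft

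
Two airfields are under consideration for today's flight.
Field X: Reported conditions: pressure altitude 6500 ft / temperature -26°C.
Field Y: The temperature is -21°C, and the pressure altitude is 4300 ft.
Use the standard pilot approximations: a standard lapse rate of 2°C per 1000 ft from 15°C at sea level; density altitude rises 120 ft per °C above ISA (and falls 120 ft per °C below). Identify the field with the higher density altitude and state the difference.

Field X: ISA temp = 2°C, deviation -28°C, DA = 6500 + 120 × (-28) = 3140 ft.
Field Y: ISA temp = 6.4°C, deviation -27.4°C, DA = 4300 + 120 × (-27.4) = 1012 ft.
Field X is higher by 3140 − 1012 = 2128 ft.

Field X by 2128 ft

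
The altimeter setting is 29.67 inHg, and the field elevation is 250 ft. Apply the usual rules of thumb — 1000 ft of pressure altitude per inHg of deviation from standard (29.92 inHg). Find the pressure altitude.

Pressure correction = (29.92 − 29.67) × 1000 = +250 ft.
Pressure altitude = 250 + (+250) = 500 ft.

500 ft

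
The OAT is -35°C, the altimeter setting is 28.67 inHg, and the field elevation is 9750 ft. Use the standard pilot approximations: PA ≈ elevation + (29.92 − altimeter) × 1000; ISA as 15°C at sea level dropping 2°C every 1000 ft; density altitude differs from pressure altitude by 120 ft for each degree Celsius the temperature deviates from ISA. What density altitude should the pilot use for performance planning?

7640 ft

Pressure altitude = 9750 + (29.92 − 28.67) × 1000 = 9750 + (+1250) = 11000 ft.
ISA temperature at 11000 ft = 15 − 2 × (11000/1000) = -7°C.
ISA deviation = -35 − (-7) = -28°C.
Density altitude = 11000 + 120 × (-28) = 7640 ft.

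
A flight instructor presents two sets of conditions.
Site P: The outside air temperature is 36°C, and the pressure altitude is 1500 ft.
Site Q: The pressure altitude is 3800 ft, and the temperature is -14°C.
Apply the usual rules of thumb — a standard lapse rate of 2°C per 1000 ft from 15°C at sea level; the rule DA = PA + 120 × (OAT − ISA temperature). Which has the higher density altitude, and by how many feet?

Site P: ISA temp = 12°C, deviation +24°C, DA = 1500 + 120 × 24 = 4380 ft.
Site Q: ISA temp = 7.4°C, deviation -21.4°C, DA = 3800 + 120 × (-21.4) = 1232 ft.
Site P is higher by 4380 − 1232 = 3148 ft.

Site P by 3148 ft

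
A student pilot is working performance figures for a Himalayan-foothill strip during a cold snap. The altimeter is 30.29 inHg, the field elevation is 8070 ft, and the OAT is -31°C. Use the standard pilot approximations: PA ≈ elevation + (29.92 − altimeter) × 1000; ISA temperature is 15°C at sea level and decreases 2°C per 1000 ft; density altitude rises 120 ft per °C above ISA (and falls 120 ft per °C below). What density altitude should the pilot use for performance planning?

Pressure altitude = 8070 + (29.92 − 30.29) × 1000 = 8070 + (-370) = 7700 ft.
ISA temperature at 7700 ft = 15 − 2 × (7700/1000) = -0.4°C.
ISA deviation = -31 − (-0.4) = -30.6°C.
Density altitude = 7700 + 120 × (-30.6) = 4028 ft.

4028 ft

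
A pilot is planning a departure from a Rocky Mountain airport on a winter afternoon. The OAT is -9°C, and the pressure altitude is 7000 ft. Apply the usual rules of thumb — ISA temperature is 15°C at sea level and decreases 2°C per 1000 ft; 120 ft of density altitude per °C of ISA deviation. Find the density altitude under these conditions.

5800 ft

ISA temperature at 7000 ft = 15 − 2 × (7000/1000) = 1°C.
ISA deviation = -9 − 1 = -10°C.
Density altitude = 7000 + 120 × (-10) = 7000 + (-1200) = 5800 ft.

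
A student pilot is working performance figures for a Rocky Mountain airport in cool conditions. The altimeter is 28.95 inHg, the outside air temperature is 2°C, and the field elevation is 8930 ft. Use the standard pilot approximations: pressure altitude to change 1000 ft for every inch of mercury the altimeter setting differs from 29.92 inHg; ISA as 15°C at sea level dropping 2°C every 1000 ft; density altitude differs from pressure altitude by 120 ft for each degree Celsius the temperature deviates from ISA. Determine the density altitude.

10716 ft

Pressure altitude = 8930 + (29.92 − 28.95) × 1000 = 8930 + (+970) = 9900 ft.
ISA temperature at 9900 ft = 15 − 2 × (9900/1000) = -4.8°C.
ISA deviation = 2 − (-4.8) = +6.8°C.
Density altitude = 9900 + 120 × (6.8) = 10716 ft.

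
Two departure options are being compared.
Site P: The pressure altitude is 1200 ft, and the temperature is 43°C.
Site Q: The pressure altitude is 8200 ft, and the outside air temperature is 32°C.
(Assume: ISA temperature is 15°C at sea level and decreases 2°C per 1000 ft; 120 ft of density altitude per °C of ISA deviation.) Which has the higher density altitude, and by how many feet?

Site Q by 7360 ft

Site P: ISA temp = 12.6°C, deviation +30.4°C, DA = 1200 + 120 × 30.4 = 4848 ft.
Site Q: ISA temp = -1.4°C, deviation +33.4°C, DA = 8200 + 120 × 33.4 = 12208 ft.
Site Q is higher by 12208 − 4848 = 7360 ft.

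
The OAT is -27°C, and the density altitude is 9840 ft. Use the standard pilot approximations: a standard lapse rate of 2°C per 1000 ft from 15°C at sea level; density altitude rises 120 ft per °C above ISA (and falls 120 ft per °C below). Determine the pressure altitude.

DA = PA + 120 × (OAT − (15 − 2·PA/1000)) = PA + 120·OAT − 1800 + 0.24·PA = 1.24·PA + 120·OAT − 1800.
So 1.24·PA = 9840 − 120 × (-27) + 1800 = 14880.
PA = 14880 / 1.24 = 12000 ft.

12000 ft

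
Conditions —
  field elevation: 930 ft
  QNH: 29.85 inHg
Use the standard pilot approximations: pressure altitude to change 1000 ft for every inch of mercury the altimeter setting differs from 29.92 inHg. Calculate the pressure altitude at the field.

Pressure correction = (29.92 − 29.85) × 1000 = +70 ft.
Pressure altitude = 930 + (+70) = 1000 ft.

1000 ft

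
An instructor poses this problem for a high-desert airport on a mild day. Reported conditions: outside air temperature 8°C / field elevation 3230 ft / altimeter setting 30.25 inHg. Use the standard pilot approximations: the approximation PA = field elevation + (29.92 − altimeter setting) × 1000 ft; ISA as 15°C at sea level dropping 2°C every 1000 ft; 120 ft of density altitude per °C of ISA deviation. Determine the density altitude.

Pressure altitude = 3230 + (29.92 − 30.25) × 1000 = 3230 + (-330) = 2900 ft.
ISA temperature at 2900 ft = 15 − 2 × (2900/1000) = 9.2°C.
ISA deviation = 8 − 9.2 = -1.2°C.
Density altitude = 2900 + 120 × (-1.2) = 2756 ft.

2756 ft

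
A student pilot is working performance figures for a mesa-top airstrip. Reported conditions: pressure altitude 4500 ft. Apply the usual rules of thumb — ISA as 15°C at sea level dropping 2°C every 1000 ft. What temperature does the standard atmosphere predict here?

ISA temperature = 15 − 2 × (4500/1000) = 15 − 9 = 6°C.

6°C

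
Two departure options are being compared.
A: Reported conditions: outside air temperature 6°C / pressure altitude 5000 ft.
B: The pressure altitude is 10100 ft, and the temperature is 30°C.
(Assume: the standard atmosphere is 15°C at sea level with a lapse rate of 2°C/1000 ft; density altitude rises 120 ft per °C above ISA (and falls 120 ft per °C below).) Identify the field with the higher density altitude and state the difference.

A: ISA temp = 5°C, deviation +1°C, DA = 5000 + 120 × 1 = 5120 ft.
B: ISA temp = -5.2°C, deviation +35.2°C, DA = 10100 + 120 × 35.2 = 14324 ft.
B is higher by 14324 − 5120 = 9204 ft.

B by 9204 ft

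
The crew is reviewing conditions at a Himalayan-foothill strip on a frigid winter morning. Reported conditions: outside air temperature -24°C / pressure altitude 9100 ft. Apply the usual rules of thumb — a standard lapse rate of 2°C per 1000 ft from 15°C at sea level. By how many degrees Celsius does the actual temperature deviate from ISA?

ISA-20.8°C

ISA temperature at 9100 ft = 15 − 2 × (9100/1000) = -3.2°C.
Deviation = OAT − ISA = -24 − (-3.2) = -20.8°C.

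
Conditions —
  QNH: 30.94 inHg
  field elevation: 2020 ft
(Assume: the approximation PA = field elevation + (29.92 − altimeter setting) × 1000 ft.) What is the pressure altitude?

1000 ft

Pressure correction = (29.92 − 30.94) × 1000 = -1020 ft.
Pressure altitude = 2020 + (-1020) = 1000 ft.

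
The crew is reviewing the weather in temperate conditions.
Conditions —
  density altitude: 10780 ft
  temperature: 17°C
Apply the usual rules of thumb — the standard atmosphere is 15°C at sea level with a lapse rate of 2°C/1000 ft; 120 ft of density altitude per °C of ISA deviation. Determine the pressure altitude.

DA = PA + 120 × (OAT − (15 − 2·PA/1000)) = PA + 120·OAT − 1800 + 0.24·PA = 1.24·PA + 120·OAT − 1800.
So 1.24·PA = 10780 − 120 × 17 + 1800 = 10540.
PA = 10540 / 1.24 = 8500 ft.

8500 ft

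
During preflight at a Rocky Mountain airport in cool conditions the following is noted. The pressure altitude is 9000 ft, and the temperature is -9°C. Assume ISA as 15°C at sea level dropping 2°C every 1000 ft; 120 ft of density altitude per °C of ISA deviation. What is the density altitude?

ISA temperature at 9000 ft = 15 − 2 × (9000/1000) = -3°C.
ISA deviation = -9 − (-3) = -6°C.
Density altitude = 9000 + 120 × (-6) = 9000 + (-720) = 8280 ft.

8280 ft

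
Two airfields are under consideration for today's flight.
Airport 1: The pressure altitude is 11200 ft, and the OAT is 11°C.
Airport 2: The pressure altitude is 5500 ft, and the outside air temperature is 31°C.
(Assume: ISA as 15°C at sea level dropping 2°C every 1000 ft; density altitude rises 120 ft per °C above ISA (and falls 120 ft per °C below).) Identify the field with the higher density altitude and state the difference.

Airport 1: ISA temp = -7.4°C, deviation +18.4°C, DA = 11200 + 120 × 18.4 = 13408 ft.
Airport 2: ISA temp = 4°C, deviation +27°C, DA = 5500 + 120 × 27 = 8740 ft.
Airport 1 is higher by 13408 − 8740 = 4668 ft.

Airport 1 by 4668 ft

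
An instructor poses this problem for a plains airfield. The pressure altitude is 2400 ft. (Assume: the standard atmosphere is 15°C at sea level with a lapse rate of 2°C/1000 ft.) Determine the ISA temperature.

10.2°C

ISA temperature = 15 − 2 × (2400/1000) = 15 − 4.8 = 10.2°C.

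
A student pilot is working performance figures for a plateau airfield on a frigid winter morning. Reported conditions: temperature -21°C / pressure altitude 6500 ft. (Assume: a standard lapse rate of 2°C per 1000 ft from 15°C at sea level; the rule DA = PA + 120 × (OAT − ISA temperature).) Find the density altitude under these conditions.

3740 ft

ISA temperature at 6500 ft = 15 − 2 × (6500/1000) = 2°C.
ISA deviation = -21 − 2 = -23°C.
Density altitude = 6500 + 120 × (-23) = 6500 + (-2760) = 3740 ft.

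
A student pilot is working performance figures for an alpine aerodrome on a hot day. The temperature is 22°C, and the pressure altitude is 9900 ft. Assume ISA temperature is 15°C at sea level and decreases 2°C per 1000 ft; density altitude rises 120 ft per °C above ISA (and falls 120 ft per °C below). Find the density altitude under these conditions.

13116 ft

ISA temperature at 9900 ft = 15 − 2 × (9900/1000) = -4.8°C.
ISA deviation = 22 − (-4.8) = +26.8°C.
Density altitude = 9900 + 120 × (26.8) = 9900 + (+3216) = 13116 ft.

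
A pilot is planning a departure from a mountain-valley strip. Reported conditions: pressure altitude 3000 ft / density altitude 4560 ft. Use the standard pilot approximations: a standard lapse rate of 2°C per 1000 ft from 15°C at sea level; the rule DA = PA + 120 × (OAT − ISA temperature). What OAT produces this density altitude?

Density altitude − pressure altitude = 4560 − 3000 = +1560 ft.
At 120 ft/°C that is an ISA deviation of 1560/120 = +13°C.
ISA temperature at 3000 ft = 15 − 2 × (3000/1000) = 9°C.
OAT = ISA + deviation = 9 + (+13) = 22°C.

22°C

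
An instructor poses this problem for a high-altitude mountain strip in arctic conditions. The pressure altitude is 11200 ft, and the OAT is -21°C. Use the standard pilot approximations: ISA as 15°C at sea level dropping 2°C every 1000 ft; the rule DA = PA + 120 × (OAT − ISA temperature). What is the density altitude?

9568 ft

ISA temperature at 11200 ft = 15 − 2 × (11200/1000) = -7.4°C.
ISA deviation = -21 − (-7.4) = -13.6°C.
Density altitude = 11200 + 120 × (-13.6) = 11200 + (-1632) = 9568 ft.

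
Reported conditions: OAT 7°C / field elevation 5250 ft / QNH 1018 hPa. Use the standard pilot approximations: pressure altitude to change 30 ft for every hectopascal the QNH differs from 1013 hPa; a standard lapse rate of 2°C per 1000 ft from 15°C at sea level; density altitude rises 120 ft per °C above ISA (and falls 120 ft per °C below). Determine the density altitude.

5364 ft

Pressure altitude = 5250 + (1013 − 1018) × 30 = 5250 + (-150) = 5100 ft.
ISA temperature at 5100 ft = 15 − 2 × (5100/1000) = 4.8°C.
ISA deviation = 7 − 4.8 = +2.2°C.
Density altitude = 5100 + 120 × (2.2) = 5364 ft.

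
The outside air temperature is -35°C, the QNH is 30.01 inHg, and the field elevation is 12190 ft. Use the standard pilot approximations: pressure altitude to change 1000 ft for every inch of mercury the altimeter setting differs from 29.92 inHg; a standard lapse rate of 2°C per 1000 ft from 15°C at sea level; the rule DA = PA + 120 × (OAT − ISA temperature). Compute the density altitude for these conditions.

9004 ft

Pressure altitude = 12190 + (29.92 − 30.01) × 1000 = 12190 + (-90) = 12100 ft.
ISA temperature at 12100 ft = 15 − 2 × (12100/1000) = -9.2°C.
ISA deviation = -35 − (-9.2) = -25.8°C.
Density altitude = 12100 + 120 × (-25.8) = 9004 ft.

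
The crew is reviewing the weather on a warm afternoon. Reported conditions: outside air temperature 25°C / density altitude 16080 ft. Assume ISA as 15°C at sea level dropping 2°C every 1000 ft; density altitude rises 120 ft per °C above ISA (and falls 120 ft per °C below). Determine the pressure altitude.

DA = PA + 120 × (OAT − (15 − 2·PA/1000)) = PA + 120·OAT − 1800 + 0.24·PA = 1.24·PA + 120·OAT − 1800.
So 1.24·PA = 16080 − 120 × 25 + 1800 = 14880.
PA = 14880 / 1.24 = 12000 ft.

12000 ft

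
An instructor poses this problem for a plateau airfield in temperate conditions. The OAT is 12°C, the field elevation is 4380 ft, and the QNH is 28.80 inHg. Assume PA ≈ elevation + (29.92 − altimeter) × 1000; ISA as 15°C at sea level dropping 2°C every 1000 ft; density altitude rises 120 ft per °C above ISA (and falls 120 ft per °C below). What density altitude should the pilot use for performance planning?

6460 ft

Pressure altitude = 4380 + (29.92 − 28.80) × 1000 = 4380 + (+1120) = 5500 ft.
ISA temperature at 5500 ft = 15 − 2 × (5500/1000) = 4°C.
ISA deviation = 12 − 4 = +8°C.
Density altitude = 5500 + 120 × (8) = 6460 ft.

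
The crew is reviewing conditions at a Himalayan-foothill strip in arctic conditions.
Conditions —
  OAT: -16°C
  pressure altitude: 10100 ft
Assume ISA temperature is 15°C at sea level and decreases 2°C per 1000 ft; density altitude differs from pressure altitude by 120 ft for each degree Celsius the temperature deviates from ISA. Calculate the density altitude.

ISA temperature at 10100 ft = 15 − 2 × (10100/1000) = -5.2°C.
ISA deviation = -16 − (-5.2) = -10.8°C.
Density altitude = 10100 + 120 × (-10.8) = 10100 + (-1296) = 8804 ft.

8804 ft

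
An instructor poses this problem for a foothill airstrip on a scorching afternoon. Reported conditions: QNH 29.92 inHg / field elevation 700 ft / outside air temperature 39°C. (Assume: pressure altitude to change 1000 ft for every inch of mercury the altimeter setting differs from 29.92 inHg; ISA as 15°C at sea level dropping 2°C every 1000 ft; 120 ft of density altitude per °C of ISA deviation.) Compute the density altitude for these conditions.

3748 ft

Pressure altitude = 700 + (29.92 − 29.92) × 1000 = 700 + (0) = 700 ft.
ISA temperature at 700 ft = 15 − 2 × (700/1000) = 13.6°C.
ISA deviation = 39 − 13.6 = +25.4°C.
Density altitude = 700 + 120 × (25.4) = 3748 ft.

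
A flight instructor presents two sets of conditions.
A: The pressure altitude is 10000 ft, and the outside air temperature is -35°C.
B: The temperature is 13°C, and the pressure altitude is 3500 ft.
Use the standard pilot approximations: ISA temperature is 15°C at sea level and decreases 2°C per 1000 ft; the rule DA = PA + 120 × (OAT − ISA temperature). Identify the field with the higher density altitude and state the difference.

A by 2300 ft

A: ISA temp = -5°C, deviation -30°C, DA = 10000 + 120 × (-30) = 6400 ft.
B: ISA temp = 8°C, deviation +5°C, DA = 3500 + 120 × 5 = 4100 ft.
A is higher by 6400 − 4100 = 2300 ft.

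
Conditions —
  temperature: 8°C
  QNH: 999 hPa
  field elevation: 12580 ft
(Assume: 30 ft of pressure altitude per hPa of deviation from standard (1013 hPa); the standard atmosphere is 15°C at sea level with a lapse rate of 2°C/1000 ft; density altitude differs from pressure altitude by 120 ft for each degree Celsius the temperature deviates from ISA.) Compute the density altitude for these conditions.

Pressure altitude = 12580 + (1013 − 999) × 30 = 12580 + (+420) = 13000 ft.
ISA temperature at 13000 ft = 15 − 2 × (13000/1000) = -11°C.
ISA deviation = 8 − (-11) = +19°C.
Density altitude = 13000 + 120 × (19) = 15280 ft.

15280 ft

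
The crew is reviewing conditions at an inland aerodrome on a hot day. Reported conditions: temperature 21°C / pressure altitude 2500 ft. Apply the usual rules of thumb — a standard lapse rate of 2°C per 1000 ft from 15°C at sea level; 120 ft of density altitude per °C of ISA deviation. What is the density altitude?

ISA temperature at 2500 ft = 15 − 2 × (2500/1000) = 10°C.
ISA deviation = 21 − 10 = +11°C.
Density altitude = 2500 + 120 × (11) = 2500 + (+1320) = 3820 ft.

3820 ft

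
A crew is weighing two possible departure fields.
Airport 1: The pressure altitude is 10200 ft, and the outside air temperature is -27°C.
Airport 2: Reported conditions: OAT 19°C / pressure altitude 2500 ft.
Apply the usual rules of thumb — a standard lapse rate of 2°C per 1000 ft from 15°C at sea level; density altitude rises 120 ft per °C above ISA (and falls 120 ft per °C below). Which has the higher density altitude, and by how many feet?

Airport 1: ISA temp = -5.4°C, deviation -21.6°C, DA = 10200 + 120 × (-21.6) = 7608 ft.
Airport 2: ISA temp = 10°C, deviation +9°C, DA = 2500 + 120 × 9 = 3580 ft.
Airport 1 is higher by 7608 − 3580 = 4028 ft.

Airport 1 by 4028 ft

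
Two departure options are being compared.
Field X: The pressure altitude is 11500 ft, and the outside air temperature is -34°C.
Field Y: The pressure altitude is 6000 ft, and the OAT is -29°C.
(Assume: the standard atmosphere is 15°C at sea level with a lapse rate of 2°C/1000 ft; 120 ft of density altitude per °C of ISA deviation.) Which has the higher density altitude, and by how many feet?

Field X: ISA temp = -8°C, deviation -26°C, DA = 11500 + 120 × (-26) = 8380 ft.
Field Y: ISA temp = 3°C, deviation -32°C, DA = 6000 + 120 × (-32) = 2160 ft.
Field X is higher by 8380 − 2160 = 6220 ft.

Field X by 6220 ft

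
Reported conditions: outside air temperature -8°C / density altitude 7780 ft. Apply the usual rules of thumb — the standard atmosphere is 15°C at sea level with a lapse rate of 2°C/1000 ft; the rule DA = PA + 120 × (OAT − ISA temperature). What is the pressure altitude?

DA = PA + 120 × (OAT − (15 − 2·PA/1000)) = PA + 120·OAT − 1800 + 0.24·PA = 1.24·PA + 120·OAT − 1800.
So 1.24·PA = 7780 − 120 × (-8) + 1800 = 10540.
PA = 10540 / 1.24 = 8500 ft.

8500 ft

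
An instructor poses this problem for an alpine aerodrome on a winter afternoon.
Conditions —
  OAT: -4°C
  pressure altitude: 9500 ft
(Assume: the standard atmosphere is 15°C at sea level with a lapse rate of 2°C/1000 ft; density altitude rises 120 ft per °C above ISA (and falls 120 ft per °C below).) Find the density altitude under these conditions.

9500 ft

ISA temperature at 9500 ft = 15 − 2 × (9500/1000) = -4°C.
ISA deviation = -4 − (-4) = 0°C.
Density altitude = 9500 + 120 × (0) = 9500 + (0) = 9500 ft.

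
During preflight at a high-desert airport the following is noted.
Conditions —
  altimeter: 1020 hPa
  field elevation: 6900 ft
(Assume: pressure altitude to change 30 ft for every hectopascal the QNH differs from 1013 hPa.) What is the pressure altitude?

6690 ft

Pressure correction = (1013 − 1020) × 30 = -210 ft.
Pressure altitude = 6900 + (-210) = 6690 ft.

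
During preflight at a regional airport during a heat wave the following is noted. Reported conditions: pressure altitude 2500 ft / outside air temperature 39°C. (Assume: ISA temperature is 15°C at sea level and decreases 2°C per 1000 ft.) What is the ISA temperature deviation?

ISA temperature at 2500 ft = 15 − 2 × (2500/1000) = 10°C.
Deviation = OAT − ISA = 39 − 10 = +29°C.

ISA+29°C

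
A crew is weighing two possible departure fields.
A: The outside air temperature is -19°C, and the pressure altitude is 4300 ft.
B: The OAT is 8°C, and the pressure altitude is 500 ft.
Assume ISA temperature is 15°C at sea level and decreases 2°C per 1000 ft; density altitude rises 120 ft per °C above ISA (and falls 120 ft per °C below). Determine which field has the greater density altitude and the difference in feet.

A by 1472 ft

A: ISA temp = 6.4°C, deviation -25.4°C, DA = 4300 + 120 × (-25.4) = 1252 ft.
B: ISA temp = 14°C, deviation -6°C, DA = 500 + 120 × (-6) = -220 ft.
A is higher by 1252 − (-220) = 1472 ft.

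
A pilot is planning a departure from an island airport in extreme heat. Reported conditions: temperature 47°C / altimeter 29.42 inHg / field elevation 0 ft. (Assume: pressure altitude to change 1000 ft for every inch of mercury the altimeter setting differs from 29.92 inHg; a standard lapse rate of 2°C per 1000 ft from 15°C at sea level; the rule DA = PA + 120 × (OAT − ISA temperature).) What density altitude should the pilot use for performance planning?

Pressure altitude = 0 + (29.92 − 29.42) × 1000 = 0 + (+500) = 500 ft.
ISA temperature at 500 ft = 15 − 2 × (500/1000) = 14°C.
ISA deviation = 47 − 14 = +33°C.
Density altitude = 500 + 120 × (33) = 4460 ft.

4460 ft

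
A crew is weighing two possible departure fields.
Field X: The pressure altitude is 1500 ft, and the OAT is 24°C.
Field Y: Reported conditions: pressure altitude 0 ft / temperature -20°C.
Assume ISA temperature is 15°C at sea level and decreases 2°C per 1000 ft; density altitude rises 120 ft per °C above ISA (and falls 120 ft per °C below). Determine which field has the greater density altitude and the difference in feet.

Field X by 7140 ft

Field X: ISA temp = 12°C, deviation +12°C, DA = 1500 + 120 × 12 = 2940 ft.
Field Y: ISA temp = 15°C, deviation -35°C, DA = 0 + 120 × (-35) = -4200 ft.
Field X is higher by 2940 − (-4200) = 7140 ft.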